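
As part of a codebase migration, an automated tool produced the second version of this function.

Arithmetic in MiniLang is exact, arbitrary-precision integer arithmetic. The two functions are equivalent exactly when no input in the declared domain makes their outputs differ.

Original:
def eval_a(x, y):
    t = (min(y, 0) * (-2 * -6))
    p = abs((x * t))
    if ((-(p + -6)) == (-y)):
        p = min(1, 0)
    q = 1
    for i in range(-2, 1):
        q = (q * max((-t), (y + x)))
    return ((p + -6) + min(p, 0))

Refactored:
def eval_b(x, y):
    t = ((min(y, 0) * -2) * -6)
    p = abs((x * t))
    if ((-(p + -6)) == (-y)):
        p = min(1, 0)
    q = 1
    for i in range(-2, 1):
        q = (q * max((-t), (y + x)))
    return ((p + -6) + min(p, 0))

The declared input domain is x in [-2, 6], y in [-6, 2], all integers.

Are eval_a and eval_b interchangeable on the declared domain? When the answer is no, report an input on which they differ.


Differences: same computation, different form — yet all 81 inputs agree.
verdict: equivalent


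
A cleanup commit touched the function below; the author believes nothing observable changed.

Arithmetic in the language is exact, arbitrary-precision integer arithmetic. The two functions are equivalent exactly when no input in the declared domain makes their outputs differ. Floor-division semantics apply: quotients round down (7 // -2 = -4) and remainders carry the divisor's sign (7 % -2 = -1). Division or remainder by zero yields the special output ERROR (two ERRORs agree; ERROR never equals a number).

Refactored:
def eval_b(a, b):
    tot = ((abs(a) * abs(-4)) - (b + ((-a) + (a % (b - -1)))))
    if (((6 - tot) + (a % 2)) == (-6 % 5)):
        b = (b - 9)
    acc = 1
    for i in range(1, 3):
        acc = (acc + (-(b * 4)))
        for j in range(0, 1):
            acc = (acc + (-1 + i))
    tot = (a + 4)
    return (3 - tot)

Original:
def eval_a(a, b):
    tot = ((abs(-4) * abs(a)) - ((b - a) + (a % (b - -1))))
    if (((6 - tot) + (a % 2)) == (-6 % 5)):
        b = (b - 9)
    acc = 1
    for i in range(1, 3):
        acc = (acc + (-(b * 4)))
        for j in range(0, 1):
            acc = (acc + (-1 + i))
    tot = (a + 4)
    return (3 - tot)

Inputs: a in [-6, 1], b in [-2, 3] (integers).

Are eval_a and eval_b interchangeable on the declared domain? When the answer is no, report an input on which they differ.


This is a faithful refactor — arithmetic usage differs, but the computed results match everywhere.
Spot check at a=-1, b=1 — eval_a: tot becomes 1; next (((6 - tot) + (a % 2)) == (-6 % 5)) evaluates to false; next acc becomes 1; next at i=1:; next acc becomes -3; next at j=0:; next acc becomes -3; next at i=2:; next acc becomes -7; next at j=0:; next acc becomes -6; next tot becomes 3; next final value 0. eval_b: tot becomes 1; next (((6 - tot) + (a % 2)) == (-6 % 5)) evaluates to false; next acc becomes 1; next at i=1:; next acc becomes -3; next at j=0:; next acc becomes -3; next at i=2:; next acc becomes -7; next at j=0:; next acc becomes -6; next tot becomes 3; next final value 0. Both give 0.
Sweeping the whole domain (48 inputs) finds no disagreement.
verdict: equivalent


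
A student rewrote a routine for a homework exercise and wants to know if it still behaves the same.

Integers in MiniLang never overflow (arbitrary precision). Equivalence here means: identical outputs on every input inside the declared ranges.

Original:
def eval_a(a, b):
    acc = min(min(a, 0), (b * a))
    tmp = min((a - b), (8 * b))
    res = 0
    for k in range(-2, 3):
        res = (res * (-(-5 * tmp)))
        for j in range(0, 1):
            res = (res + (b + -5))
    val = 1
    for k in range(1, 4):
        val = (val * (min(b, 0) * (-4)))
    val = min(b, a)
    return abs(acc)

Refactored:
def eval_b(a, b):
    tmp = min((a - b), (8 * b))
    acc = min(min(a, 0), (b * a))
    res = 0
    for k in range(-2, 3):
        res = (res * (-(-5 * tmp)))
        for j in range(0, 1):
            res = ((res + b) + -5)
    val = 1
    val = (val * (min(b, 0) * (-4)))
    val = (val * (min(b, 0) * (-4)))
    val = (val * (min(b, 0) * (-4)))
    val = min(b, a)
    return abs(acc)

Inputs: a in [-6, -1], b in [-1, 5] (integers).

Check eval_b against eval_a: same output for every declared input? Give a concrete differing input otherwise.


Side by side, the visible changes include: statement counts differ; also loop structure differs; also min/max/abs usage differs; also constant usage differs; also arithmetic usage differs.
As a probe, take a=-6, b=5: eval_a runs acc := -30 | tmp := -11 | res := 0 | iter k=-2: | res := 0 | iter j=0: | res := 0 | iter k=-1: | res := 0 | iter j=0: | res := 0 | iter k=0: | res := 0 | iter j=0: | res := 0 | iter k=1: | res := 0 | iter j=0: | res := 0 | iter k=2: | res := 0 | iter j=0: | res := 0 | val := 1 | iter k=1: | val := 0 | iter k=2: | val := 0 | iter k=3: | val := 0 | val := -6 | result 30; eval_b runs tmp := -11 | acc := -30 | res := 0 | iter k=-2: | res := 0 | iter j=0: | res := 0 | iter k=-1: | res := 0 | iter j=0: | res := 0 | iter k=0: | res := 0 | iter j=0: | res := 0 | iter k=1: | res := 0 | iter j=0: | res := 0 | iter k=2: | res := 0 | iter j=0: | res := 0 | val := 1 | val := 0 | val := 0 | val := 0 | val := -6 | result 30; both end at 30.
Across all 42 domain points the two functions coincide.
verdict: equivalent


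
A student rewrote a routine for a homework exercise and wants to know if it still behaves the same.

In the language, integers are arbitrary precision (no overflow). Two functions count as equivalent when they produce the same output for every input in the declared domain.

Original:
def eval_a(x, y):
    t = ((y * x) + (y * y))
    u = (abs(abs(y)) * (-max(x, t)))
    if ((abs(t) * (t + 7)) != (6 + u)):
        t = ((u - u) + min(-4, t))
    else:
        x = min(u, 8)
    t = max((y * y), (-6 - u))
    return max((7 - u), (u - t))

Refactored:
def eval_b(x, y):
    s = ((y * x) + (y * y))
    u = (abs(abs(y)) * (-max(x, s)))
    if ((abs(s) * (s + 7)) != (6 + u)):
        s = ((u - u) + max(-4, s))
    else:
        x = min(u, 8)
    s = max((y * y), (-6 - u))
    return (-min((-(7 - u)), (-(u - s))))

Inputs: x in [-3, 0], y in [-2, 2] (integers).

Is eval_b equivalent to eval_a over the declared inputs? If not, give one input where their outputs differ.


There is a behavioral-looking edit here, yet the outcome never shifts on this domain.
One worked example (x=-2, y=-2) — eval_a: t=8, then u=-16, then ((abs(t) * (t + 7)) != (6 + u)) is true, then t=-4, then t=10, then returns 23; eval_b: s=8, then u=-16, then ((abs(s) * (s + 7)) != (6 + u)) is true, then s=8, then s=10, then returns 23; agreement on 23.
Across all 20 domain points the two functions coincide.
verdict: equivalent


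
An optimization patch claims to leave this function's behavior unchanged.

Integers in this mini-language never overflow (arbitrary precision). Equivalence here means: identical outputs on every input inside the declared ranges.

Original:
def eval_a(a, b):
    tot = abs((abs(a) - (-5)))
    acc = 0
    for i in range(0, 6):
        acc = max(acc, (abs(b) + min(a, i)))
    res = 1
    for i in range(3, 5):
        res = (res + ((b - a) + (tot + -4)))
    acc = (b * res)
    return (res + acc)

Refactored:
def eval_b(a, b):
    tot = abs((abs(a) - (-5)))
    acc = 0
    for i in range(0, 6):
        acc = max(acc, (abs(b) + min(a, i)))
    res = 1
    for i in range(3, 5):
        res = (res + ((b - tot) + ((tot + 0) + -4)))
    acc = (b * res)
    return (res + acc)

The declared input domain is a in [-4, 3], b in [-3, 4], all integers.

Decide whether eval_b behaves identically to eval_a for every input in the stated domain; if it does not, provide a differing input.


Input a=-4, b=-3: -26 from eval_a versus 26 from eval_b.
verdict: not equivalent; witness: a=-4, b=-3


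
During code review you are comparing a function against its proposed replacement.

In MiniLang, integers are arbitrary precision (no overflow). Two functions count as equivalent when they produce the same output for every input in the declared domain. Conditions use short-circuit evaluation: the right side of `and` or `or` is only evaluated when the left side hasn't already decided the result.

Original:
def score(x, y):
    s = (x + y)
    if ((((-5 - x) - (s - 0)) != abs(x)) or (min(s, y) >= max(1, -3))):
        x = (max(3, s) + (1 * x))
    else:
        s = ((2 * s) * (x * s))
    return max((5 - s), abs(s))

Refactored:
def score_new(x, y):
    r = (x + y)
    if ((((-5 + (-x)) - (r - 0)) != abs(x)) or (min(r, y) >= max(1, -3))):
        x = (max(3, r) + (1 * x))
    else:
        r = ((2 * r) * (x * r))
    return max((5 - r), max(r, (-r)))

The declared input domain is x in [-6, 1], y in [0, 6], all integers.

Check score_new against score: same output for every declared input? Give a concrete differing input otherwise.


The two are interchangeable: local variable names differ, plus arithmetic usage differs, plus min/max/abs usage differs, and every declared input agrees.
Spot check at x=-2, y=6 — score: s=4, then ((((-5 - x) - (s - 0)) != abs(x)) or (min(s, y) >= max(1, -3))) is true, then x=2, then returns 4. score_new: r=4, then ((((-5 + (-x)) - (r - 0)) != abs(x)) or (min(r, y) >= max(1, -3))) is true, then x=2, then returns 4. Both give 4.
Across all 56 domain points the two functions coincide.
verdict: equivalent


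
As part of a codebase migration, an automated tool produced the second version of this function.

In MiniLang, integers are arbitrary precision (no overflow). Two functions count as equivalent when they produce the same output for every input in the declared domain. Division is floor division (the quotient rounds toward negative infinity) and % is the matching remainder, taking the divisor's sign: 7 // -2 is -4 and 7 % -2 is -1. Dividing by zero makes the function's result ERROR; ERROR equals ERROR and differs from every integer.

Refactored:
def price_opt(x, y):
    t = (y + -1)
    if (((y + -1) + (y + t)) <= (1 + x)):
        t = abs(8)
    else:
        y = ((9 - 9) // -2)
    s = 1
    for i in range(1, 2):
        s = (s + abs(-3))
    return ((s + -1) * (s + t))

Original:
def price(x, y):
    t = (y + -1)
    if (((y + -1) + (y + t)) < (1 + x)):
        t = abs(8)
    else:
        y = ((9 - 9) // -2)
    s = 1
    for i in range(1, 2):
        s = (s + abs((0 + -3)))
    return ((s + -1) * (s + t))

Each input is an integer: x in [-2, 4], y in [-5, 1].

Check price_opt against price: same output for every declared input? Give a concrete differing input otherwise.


On input x=0, y=1, price returns 12 while price_opt returns 36.
verdict: not equivalent; witness: x=0, y=1


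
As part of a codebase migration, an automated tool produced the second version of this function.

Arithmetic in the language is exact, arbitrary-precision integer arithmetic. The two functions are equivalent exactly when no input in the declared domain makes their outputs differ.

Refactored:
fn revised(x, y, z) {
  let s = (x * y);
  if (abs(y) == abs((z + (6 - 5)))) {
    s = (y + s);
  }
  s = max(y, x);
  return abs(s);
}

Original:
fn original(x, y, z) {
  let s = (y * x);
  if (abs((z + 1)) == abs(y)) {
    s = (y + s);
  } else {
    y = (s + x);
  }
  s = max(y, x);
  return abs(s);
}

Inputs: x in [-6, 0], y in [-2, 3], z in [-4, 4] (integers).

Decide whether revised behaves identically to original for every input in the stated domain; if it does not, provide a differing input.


Evaluate both at x=-6, y=-2, z=-4.
original: s = 12; (abs((z + 1)) == abs(y)) -> false; y = 6; s = 6; return 6
revised: s = 12; (abs(y) == abs((z + (6 - 5)))) -> false; s = -2; return 2
6 != 2, so the rewrite changes behavior.
verdict: not equivalent; witness: x=-6, y=-2, z=-4


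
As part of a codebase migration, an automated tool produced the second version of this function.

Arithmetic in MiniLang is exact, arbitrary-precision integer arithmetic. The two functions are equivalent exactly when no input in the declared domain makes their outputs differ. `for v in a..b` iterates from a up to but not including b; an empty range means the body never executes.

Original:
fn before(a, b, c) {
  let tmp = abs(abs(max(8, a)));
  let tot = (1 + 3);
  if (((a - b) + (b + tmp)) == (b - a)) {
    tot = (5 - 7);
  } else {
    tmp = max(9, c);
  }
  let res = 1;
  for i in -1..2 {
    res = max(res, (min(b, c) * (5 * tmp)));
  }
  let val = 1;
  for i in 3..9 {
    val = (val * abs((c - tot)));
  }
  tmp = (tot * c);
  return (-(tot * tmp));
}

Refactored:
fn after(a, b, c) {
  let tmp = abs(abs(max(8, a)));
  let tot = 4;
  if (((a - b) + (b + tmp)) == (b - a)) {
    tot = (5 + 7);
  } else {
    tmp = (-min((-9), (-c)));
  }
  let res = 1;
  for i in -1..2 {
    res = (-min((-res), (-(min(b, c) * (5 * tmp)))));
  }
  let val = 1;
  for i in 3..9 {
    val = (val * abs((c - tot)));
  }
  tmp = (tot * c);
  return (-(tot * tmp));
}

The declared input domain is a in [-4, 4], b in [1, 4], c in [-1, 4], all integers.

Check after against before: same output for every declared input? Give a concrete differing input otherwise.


a=-3, b=2, c=-1 yields 4 from before but 144 from after.
verdict: not equivalent; witness: a=-3, b=2, c=-1


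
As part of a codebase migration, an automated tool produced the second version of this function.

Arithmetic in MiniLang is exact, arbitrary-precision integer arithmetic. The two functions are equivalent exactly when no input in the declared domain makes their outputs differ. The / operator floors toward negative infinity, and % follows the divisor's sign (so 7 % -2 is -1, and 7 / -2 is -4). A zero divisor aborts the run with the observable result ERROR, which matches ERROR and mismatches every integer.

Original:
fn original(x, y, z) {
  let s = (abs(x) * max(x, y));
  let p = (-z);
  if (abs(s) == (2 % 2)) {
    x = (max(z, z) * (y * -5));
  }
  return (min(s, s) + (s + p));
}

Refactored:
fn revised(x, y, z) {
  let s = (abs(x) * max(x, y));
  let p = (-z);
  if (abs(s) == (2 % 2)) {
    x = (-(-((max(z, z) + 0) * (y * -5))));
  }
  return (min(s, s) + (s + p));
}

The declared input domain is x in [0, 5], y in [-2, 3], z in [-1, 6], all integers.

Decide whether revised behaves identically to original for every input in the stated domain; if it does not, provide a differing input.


Although constant usage differs, plus arithmetic usage differs, 288/288 inputs agree.
verdict: equivalent


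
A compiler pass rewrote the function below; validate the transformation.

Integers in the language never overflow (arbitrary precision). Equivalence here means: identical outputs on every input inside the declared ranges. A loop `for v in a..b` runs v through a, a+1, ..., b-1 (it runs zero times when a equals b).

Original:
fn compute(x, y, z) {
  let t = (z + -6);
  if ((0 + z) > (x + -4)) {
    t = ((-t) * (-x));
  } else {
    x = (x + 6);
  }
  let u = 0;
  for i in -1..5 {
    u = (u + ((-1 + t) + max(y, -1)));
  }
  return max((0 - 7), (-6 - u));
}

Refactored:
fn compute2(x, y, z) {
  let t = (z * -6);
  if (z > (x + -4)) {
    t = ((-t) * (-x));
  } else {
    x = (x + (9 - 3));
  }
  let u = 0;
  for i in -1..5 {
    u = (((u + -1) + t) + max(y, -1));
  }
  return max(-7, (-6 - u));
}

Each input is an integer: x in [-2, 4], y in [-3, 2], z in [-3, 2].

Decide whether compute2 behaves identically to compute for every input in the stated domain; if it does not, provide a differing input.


Take x=-2, y=-3, z=-3.
compute: t=-9, then ((0 + z) > (x + -4)) is true, then t=18, then u=0, then (i=-1), then u=16, then (i=0), then u=32, then (i=1), then u=48, then (i=2), then u=64, then (i=3), then u=80, then (i=4), then u=96, then returns -7
compute2: t=18, then (z > (x + -4)) is true, then t=-36, then u=0, then (i=-1), then u=-38, then (i=0), then u=-76, then (i=1), then u=-114, then (i=2), then u=-152, then (i=3), then u=-190, then (i=4), then u=-228, then returns 222
-7 != 222, so the rewrite changes behavior.
verdict: not equivalent; witness: x=-2, y=-3, z=-3


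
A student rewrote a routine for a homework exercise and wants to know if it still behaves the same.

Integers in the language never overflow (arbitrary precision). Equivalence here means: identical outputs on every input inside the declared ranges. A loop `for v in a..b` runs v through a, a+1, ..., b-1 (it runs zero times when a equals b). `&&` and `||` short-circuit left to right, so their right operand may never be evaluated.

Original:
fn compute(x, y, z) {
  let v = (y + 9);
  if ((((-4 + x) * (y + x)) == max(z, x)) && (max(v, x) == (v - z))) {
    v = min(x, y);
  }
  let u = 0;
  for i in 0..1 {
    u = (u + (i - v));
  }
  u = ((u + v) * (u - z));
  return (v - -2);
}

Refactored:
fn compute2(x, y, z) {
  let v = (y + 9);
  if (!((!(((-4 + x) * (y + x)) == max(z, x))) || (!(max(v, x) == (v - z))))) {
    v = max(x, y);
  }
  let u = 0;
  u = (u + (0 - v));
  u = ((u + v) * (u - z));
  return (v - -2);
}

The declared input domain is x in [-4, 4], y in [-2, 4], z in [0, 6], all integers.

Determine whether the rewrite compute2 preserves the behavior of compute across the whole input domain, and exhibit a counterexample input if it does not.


Evaluate both at x=-4, y=4, z=0.
compute: v = 13; ((((-4 + x) * (y + x)) == max(z, x)) && (max(v, x) == (v - z))) -> true; v = -4; u = 0; [i=0]; u = 4; u = 0; return -2
compute2: v = 13; (!((!(((-4 + x) * (y + x)) == max(z, x))) || (!(max(v, x) == (v - z))))) -> true; v = 4; u = 0; u = -4; u = 0; return 6
-2 vs 6 — the two versions disagree here.
verdict: not equivalent; witness: x=-4, y=4, z=0


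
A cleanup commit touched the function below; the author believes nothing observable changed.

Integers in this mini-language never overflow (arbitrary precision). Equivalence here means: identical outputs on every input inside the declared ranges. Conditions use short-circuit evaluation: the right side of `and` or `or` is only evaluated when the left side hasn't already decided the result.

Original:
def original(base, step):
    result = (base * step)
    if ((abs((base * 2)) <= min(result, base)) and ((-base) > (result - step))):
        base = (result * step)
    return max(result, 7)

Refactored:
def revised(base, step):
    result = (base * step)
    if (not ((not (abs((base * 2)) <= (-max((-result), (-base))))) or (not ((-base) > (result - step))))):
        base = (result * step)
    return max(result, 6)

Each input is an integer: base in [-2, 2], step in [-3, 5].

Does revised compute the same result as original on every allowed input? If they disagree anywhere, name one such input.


Take base=-2, step=-3.
original: result = 6; ((abs((base * 2)) <= min(result, base)) and ((-base) > (result - step))) -> false; return 7
revised: result = 6; (not ((not (abs((base * 2)) <= (-max((-result), (-base))))) or (not ((-base) > (result - step))))) -> false; return 6
7 != 6, so the rewrite changes behavior.
verdict: not equivalent; witness: base=-2, step=-3


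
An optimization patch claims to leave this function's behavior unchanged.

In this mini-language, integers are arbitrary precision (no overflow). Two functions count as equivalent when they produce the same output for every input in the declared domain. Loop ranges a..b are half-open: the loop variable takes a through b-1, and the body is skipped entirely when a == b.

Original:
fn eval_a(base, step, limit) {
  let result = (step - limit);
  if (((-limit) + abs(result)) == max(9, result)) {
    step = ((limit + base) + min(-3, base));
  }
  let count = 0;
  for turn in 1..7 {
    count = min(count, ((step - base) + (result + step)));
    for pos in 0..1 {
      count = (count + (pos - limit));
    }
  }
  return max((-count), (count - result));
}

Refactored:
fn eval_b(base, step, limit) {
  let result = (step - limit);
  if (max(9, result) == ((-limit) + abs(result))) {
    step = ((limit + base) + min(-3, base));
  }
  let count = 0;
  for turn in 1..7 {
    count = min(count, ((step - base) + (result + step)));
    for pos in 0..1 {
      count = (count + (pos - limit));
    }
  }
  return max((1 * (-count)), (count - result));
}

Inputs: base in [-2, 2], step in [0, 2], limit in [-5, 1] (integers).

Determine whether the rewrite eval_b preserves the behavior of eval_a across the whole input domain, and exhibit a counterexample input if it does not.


This is a faithful refactor — arithmetic usage differs, plus constant usage differs, but the computed results match everywhere.
Spot check at base=0, step=0, limit=-2 — eval_a: result becomes 2; next (((-limit) + abs(result)) == max(9, result)) evaluates to false; next count becomes 0; next at turn=1:; next count becomes 0; next at pos=0:; next count becomes 2; next at turn=2:; next count becomes 2; next at pos=0:; next count becomes 4; next at turn=3:; next count becomes 2; next at pos=0:; next count becomes 4; next at turn=4:; next count becomes 2; next at pos=0:; next count becomes 4; next at turn=5:; next count becomes 2; next at pos=0:; next count becomes 4; next at turn=6:; next count becomes 2; next at pos=0:; next count becomes 4; next final value 2. eval_b: result becomes 2; next (max(9, result) == ((-limit) + abs(result))) evaluates to false; next count becomes 0; next at turn=1:; next count becomes 0; next at pos=0:; next count becomes 2; next at turn=2:; next count becomes 2; next at pos=0:; next count becomes 4; next at turn=3:; next count becomes 2; next at pos=0:; next count becomes 4; next at turn=4:; next count becomes 2; next at pos=0:; next count becomes 4; next at turn=5:; next count becomes 2; next at pos=0:; next count becomes 4; next at turn=6:; next count becomes 2; next at pos=0:; next count becomes 4; next final value 2. Both give 2.
An exhaustive pass over the 105 declared inputs shows identical outputs.
verdict: equivalent


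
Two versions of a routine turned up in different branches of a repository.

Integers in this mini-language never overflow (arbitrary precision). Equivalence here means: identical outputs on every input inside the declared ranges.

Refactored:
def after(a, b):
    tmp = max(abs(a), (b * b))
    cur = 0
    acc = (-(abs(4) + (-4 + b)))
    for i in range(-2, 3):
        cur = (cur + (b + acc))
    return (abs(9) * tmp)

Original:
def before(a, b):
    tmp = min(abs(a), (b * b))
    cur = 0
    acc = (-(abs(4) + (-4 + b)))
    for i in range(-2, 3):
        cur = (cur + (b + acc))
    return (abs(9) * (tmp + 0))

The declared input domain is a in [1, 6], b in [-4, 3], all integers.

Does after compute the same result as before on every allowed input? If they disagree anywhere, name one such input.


a=1, b=-4 yields 9 from before but 144 from after.
verdict: not equivalent; witness: a=1, b=-4


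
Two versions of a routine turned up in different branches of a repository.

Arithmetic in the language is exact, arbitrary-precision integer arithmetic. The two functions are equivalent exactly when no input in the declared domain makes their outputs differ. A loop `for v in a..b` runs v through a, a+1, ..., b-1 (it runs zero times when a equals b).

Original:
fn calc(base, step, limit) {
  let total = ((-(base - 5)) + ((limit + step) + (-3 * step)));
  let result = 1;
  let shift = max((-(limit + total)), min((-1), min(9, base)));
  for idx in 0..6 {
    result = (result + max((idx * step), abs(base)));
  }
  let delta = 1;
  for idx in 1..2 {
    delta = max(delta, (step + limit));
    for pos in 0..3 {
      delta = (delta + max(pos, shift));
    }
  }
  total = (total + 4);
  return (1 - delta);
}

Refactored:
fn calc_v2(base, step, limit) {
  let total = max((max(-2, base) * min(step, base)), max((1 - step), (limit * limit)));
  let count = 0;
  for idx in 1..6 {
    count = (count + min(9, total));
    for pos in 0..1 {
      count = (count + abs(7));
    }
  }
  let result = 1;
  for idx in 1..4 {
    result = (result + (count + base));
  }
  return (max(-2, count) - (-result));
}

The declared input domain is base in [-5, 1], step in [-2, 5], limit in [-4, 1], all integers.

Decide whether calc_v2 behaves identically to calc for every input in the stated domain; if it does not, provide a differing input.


Evaluate both at base=-5, step=-2, limit=-4.
calc: total = 10; result = 1; shift = -5; [idx=0]; result = 6; [idx=1]; result = 11; [idx=2]; result = 16; [idx=3]; result = 21; [idx=4]; result = 26; [idx=5]; result = 31; delta = 1; [idx=1]; delta = 1; [pos=0]; delta = 1; [pos=1]; delta = 2; [pos=2]; delta = 4; total = 14; return -3
calc_v2: total = 16; count = 0; [idx=1]; count = 9; [pos=0]; count = 16; [idx=2]; count = 25; [pos=0]; count = 32; [idx=3]; count = 41; [pos=0]; count = 48; [idx=4]; count = 57; [pos=0]; count = 64; [idx=5]; count = 73; [pos=0]; count = 80; result = 1; [idx=1]; result = 76; [idx=2]; result = 151; [idx=3]; result = 226; return 306
-3 != 306, so the rewrite changes behavior.
verdict: not equivalent; witness: base=-5, step=-2, limit=-4


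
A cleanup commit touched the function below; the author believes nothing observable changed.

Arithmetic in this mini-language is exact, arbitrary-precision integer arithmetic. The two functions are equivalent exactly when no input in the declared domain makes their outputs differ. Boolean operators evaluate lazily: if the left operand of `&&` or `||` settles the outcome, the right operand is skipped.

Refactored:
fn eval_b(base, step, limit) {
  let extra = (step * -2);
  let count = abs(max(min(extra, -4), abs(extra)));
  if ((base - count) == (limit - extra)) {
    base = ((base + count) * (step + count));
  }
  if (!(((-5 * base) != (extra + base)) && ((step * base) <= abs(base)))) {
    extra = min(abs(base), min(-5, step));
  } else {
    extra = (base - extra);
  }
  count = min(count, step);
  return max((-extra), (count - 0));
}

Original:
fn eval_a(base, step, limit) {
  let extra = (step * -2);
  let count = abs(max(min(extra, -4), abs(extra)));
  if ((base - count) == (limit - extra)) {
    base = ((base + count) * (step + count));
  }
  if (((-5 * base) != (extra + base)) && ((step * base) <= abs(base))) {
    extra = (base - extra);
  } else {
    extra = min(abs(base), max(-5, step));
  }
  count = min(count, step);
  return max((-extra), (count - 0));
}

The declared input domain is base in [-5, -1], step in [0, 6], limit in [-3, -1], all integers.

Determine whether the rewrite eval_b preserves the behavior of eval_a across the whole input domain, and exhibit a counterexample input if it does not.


There is a counterexample at base=-3, step=0, limit=-3: 0 on one side, 5 on the other.
eval_a: extra becomes 0; next count becomes 0; next ((base - count) == (limit - extra)) evaluates to true; next base becomes 0; next (((-5 * base) != (extra + base)) && ((step * base) <= abs(base))) evaluates to false; next extra becomes 0; next count becomes 0; next final value 0
eval_b: extra becomes 0; next count becomes 0; next ((base - count) == (limit - extra)) evaluates to true; next base becomes 0; next (!(((-5 * base) != (extra + base)) && ((step * base) <= abs(base)))) evaluates to true; next extra becomes -5; next count becomes 0; next final value 5
verdict: not equivalent; witness: base=-3, step=0, limit=-3


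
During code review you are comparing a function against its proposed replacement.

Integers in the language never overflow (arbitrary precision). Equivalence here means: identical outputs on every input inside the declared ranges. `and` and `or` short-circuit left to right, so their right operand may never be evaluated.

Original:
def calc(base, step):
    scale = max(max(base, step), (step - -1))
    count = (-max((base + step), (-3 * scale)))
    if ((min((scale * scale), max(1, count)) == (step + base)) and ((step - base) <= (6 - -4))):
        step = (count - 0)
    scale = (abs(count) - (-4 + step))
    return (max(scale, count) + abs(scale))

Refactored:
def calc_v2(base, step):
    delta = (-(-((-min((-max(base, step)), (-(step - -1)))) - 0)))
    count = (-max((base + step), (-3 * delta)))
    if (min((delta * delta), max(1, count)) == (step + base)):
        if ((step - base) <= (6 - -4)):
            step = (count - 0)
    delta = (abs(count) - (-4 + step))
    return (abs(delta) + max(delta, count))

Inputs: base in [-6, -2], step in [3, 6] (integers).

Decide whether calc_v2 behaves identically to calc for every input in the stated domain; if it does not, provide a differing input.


Changes here: local variable names differ; min/max/abs usage differs; statement counts differ; constant usage differs; branching structure differs; boolean connective usage differs; arithmetic usage differs; the full 20-point sweep finds no disagreement.
verdict: equivalent


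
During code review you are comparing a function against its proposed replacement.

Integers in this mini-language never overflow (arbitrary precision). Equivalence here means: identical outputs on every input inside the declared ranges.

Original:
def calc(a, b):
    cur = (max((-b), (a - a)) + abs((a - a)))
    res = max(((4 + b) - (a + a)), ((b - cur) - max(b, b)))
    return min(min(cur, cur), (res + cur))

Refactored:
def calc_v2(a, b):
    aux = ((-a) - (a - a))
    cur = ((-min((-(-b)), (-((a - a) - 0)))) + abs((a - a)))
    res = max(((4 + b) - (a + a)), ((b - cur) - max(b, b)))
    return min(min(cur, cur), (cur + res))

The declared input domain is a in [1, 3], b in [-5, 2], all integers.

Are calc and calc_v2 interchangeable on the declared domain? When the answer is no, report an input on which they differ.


The two are interchangeable: local variable names differ, plus min/max/abs usage differs, plus arithmetic usage differs, plus statement counts differ, plus constant usage differs, and every declared input agrees.
Tracing a=3, b=-4: calc: cur becomes 4; next res becomes -4; next final value 0 | calc_v2: aux becomes -3; next cur becomes 4; next res becomes -4; next final value 0 — matching result 0.
Checked all 24 inputs in the declared domain: the outputs agree on every one.
verdict: equivalent


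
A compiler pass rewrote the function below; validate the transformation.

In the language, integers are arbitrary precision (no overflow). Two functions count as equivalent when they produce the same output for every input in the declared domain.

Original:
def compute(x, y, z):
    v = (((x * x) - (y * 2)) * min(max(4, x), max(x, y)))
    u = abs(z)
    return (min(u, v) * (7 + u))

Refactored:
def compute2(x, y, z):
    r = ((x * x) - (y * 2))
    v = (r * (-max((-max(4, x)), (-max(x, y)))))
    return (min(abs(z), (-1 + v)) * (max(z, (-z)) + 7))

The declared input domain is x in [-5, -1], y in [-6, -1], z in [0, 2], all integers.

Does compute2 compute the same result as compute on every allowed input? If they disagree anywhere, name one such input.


The rewrite breaks on x=-5, y=-6, z=0, where the results are -1295 and -1302.
compute: v becomes -185; next u becomes 0; next final value -1295
compute2: r becomes 37; next v becomes -185; next final value -1302
verdict: not equivalent; witness: x=-5, y=-6, z=0


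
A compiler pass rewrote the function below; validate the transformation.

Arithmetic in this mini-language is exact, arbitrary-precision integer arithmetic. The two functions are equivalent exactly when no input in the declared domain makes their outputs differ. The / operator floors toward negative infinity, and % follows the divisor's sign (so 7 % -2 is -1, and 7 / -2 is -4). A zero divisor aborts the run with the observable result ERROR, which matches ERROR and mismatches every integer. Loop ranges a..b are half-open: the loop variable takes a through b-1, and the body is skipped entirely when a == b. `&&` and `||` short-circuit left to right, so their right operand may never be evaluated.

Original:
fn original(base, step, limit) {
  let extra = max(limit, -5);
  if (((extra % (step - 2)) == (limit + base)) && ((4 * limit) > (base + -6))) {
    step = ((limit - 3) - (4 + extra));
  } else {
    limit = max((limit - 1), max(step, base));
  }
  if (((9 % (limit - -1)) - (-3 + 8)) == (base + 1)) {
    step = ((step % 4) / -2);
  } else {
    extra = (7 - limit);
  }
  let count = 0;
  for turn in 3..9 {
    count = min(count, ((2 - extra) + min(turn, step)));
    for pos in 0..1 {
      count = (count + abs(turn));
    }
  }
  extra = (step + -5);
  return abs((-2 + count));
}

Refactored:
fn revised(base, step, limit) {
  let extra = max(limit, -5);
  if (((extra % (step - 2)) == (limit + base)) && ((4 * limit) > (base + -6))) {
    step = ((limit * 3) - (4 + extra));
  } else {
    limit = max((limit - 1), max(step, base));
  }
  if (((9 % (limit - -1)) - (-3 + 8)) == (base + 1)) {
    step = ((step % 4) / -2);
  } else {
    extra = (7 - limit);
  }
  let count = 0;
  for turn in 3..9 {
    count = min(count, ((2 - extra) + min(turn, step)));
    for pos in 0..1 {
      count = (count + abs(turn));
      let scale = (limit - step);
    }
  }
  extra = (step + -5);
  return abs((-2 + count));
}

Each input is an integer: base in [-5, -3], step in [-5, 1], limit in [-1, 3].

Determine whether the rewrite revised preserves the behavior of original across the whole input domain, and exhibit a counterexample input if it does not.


At base=-5, step=-3, limit=2: original gives 4, revised gives 3.
verdict: not equivalent; witness: base=-5, step=-3, limit=2


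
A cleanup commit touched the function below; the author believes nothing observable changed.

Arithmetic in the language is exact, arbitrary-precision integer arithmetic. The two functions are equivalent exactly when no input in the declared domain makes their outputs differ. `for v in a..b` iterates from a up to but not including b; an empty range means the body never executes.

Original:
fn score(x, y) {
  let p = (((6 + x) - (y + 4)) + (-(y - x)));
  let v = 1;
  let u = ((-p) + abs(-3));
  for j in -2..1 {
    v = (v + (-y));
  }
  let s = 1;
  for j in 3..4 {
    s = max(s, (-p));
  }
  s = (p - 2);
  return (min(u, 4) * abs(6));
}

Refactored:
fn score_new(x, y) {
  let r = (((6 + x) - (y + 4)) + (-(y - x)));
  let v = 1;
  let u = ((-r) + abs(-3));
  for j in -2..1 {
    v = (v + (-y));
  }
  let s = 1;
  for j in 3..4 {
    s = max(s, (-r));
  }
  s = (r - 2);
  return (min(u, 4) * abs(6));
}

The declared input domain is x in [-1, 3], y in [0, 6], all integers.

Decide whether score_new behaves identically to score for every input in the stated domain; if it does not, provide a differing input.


The two are interchangeable: local variable names differ, and every declared input agrees.
Tracing x=3, y=3: score: p=2, then v=1, then u=1, then (j=-2), then v=-2, then (j=-1), then v=-5, then (j=0), then v=-8, then s=1, then (j=3), then s=1, then s=0, then returns 6 | score_new: r=2, then v=1, then u=1, then (j=-2), then v=-2, then (j=-1), then v=-5, then (j=0), then v=-8, then s=1, then (j=3), then s=1, then s=0, then returns 6 — matching result 6.
An exhaustive pass over the 35 declared inputs shows identical outputs.
verdict: equivalent


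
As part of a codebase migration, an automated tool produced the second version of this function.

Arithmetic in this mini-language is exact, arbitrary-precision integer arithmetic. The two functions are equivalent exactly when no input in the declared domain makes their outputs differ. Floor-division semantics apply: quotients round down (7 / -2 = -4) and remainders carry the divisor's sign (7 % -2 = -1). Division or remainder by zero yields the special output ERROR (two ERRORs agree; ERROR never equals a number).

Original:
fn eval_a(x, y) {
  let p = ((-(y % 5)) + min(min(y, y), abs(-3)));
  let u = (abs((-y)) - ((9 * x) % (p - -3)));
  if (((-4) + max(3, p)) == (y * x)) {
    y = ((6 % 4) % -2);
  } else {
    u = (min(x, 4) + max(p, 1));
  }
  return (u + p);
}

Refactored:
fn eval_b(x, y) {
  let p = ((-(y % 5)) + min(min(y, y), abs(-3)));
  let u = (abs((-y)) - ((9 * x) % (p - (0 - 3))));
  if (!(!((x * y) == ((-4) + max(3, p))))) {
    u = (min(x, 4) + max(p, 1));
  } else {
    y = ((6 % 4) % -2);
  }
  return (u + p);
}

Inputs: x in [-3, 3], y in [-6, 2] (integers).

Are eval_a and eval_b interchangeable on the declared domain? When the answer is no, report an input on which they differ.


Consider the input x=-3, y=-6.
eval_a: p becomes -10; next u becomes 12; next (((-4) + max(3, p)) == (y * x)) evaluates to false; next u becomes -2; next final value -12
eval_b: p becomes -10; next u becomes 12; next (!(!((x * y) == ((-4) + max(3, p))))) evaluates to false; next y becomes 0; next final value 2
-12 and 2 differ, so these are not the same function on this domain.
verdict: not equivalent; witness: x=-3, y=-6


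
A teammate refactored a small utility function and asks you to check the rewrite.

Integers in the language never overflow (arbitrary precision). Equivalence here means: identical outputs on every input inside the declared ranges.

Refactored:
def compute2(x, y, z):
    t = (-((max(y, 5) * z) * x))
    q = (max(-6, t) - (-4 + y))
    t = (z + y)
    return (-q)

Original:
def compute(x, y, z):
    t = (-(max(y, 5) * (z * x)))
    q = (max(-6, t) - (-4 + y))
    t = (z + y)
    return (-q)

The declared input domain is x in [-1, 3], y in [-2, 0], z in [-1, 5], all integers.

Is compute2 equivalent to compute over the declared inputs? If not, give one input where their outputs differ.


Differences: same computation, different form — yet all 105 inputs agree.
verdict: equivalent


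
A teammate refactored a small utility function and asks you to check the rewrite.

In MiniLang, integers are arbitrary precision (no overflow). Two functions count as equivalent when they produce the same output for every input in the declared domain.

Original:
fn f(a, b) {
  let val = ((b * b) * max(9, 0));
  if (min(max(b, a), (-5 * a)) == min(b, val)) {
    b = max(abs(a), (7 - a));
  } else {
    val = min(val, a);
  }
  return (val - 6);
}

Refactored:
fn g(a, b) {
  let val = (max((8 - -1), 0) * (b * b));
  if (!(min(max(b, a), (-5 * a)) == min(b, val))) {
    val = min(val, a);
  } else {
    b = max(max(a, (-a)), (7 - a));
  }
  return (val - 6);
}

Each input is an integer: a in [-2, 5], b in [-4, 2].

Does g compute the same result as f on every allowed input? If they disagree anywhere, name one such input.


Reading the diff, among the changes: boolean connective usage differs, constant usage differs, arithmetic usage differs, min/max/abs usage differs.
One worked example (a=-1, b=-4) — f: val=144, then (min(max(b, a), (-5 * a)) == min(b, val)) is false, then val=-1, then returns -7; g: val=144, then (!(min(max(b, a), (-5 * a)) == min(b, val))) is true, then val=-1, then returns -7; agreement on -7.
Every one of the 56 inputs gives matching results.
verdict: equivalent


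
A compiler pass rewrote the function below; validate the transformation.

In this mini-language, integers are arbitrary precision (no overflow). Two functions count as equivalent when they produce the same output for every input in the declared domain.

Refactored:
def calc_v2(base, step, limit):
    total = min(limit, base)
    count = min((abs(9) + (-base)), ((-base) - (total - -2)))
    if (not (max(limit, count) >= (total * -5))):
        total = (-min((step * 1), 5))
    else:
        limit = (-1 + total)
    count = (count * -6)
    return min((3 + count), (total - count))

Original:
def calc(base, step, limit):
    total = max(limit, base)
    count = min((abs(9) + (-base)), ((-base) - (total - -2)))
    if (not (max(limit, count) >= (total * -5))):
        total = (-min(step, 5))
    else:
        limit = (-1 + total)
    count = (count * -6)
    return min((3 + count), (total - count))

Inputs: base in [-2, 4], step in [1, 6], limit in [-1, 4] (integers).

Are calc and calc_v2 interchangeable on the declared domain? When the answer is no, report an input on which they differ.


On input base=-2, step=1, limit=-1, calc returns -3 while calc_v2 returns -9.
verdict: not equivalent; witness: base=-2, step=1, limit=-1


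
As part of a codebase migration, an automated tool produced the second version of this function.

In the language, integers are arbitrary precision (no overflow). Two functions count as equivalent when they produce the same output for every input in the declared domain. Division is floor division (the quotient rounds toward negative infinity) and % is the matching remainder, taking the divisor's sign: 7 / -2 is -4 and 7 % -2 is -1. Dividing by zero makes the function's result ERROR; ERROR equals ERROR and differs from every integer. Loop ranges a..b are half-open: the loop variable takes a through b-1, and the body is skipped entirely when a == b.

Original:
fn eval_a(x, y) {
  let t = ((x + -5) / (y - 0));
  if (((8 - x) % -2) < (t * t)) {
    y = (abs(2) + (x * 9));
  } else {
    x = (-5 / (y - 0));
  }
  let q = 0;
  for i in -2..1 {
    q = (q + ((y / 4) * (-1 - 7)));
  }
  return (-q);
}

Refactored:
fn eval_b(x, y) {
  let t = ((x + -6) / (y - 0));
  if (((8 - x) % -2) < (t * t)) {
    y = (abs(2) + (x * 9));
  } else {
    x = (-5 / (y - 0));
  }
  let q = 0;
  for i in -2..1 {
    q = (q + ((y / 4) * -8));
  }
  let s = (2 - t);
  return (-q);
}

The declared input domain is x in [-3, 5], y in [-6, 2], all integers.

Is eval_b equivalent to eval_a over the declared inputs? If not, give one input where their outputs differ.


x=0, y=-6 yields -48 from eval_a but 0 from eval_b.
verdict: not equivalent; witness: x=0, y=-6
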